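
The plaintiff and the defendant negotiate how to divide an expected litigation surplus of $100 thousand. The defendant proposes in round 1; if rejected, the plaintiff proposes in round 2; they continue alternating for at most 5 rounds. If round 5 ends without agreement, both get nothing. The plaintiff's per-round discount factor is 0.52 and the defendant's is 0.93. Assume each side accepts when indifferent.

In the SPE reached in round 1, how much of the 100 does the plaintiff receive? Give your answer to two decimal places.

5.40

Solve by backward induction from round 5.
Round 5 (the defendant proposes): rejection yields 0 for the plaintiff; the defendant offers 0 and keeps 100.
Round 4 (the plaintiff proposes): the defendant can get 100 next round, worth 0.93 × 100 = 93 now, so the plaintiff offers 93, keeping 7.
Round 3 (the defendant proposes): the plaintiff can get 7 next round, worth 0.52 × 7 = 3.64 now; the defendant offers that and keeps 96.36.
Round 2 (the plaintiff proposes): the defendant can get 96.36 next round, worth 0.93 × 96.36 = 89.6148 now; the plaintiff offers that and keeps 10.3852.
Round 1 (the defendant proposes): the plaintiff can get 10.3852 next round, worth 0.52 × 10.3852 = 5.400304 now, so the defendant offers 5.400304, keeping 94.599696.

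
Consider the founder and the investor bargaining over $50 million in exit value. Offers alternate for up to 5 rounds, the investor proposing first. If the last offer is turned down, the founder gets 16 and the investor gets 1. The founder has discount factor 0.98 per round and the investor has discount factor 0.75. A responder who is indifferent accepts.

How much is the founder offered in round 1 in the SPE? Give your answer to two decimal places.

29.90

By backward induction:
Round 5 (the investor proposes): the founder gets 16 if talks fail, so the investor offers 16 and keeps 34.
Round 4 (the founder proposes): the investor can get 34 next round, worth 0.75 × 34 = 25.5 now, so the founder offers 25.5, keeping 24.5.
Round 3 (the investor proposes): the founder can get 24.5 next round, worth 0.98 × 24.5 = 24.01 now; the investor offers that and keeps 25.99.
Round 2 (the founder proposes): the investor can get 25.99 next round, worth 0.75 × 25.99 = 19.4925 now, so the founder offers 19.4925, keeping 30.5075.
Round 1 (the investor proposes): the founder can get 30.5075 next round, worth 0.98 × 30.5075 = 29.89735 now; the investor offers that and keeps 20.10265.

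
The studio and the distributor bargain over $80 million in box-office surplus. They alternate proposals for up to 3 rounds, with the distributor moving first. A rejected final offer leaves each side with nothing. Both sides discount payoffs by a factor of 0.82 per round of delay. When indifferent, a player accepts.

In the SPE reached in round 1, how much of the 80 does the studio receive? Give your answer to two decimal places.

11.81

Solve by backward induction from round 3.
Round 3 (the distributor proposes): the studio will accept anything ≥ 0, so the distributor offers 0 and keeps 80.
Round 2 (the studio proposes): the distributor can get 80 next round, worth 0.82 × 80 = 65.6 now, so the studio offers 65.6, keeping 14.4.
Round 1 (the distributor proposes): the studio can get 14.4 next round, worth 0.82 × 14.4 = 11.808 now, so the distributor offers 11.808, keeping 68.192.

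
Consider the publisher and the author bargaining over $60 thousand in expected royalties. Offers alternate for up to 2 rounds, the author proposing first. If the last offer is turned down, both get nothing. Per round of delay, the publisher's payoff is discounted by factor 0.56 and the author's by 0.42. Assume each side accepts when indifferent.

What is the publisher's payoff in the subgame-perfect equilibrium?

Work backward from the last round.
Round 2 (the publisher proposes): rejection yields 0 for the author; the publisher offers 0 and keeps 60.
Round 1 (the author proposes): the publisher can get 60 next round, worth 0.56 × 60 = 33.6 now. The author offers 33.6 and keeps 60 − 33.6 = 26.4.

33.6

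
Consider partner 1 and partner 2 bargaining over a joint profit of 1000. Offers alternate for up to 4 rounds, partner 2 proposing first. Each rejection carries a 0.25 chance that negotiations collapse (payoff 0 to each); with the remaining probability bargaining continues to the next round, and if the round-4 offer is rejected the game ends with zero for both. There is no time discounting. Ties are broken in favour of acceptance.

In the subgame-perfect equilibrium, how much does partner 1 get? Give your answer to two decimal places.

609.38

By backward induction:
Round 4 (partner 1 proposes): partner 2 will accept anything ≥ 0, so partner 1 offers 0 and keeps 1000.
Round 3 (partner 2 proposes): rejecting gives partner 1 an expected 0.75 × 1000 = 750; partner 2 offers that and keeps 250.
Round 2 (partner 1 proposes): rejecting gives partner 2 an expected 0.75 × 250 = 187.5; partner 1 offers that and keeps 812.5.
Round 1 (partner 2 proposes): rejecting gives partner 1 an expected 0.75 × 812.5 = 609.375; partner 2 offers that and keeps 390.625.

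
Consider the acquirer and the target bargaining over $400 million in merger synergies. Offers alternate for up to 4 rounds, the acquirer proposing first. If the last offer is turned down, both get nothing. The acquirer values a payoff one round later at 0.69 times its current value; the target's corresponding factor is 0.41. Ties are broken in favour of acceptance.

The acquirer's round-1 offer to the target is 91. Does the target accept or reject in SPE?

Round 4 (the target proposes): rejection yields 0 for the acquirer; the target offers 0 and keeps 400.
Round 3 (the acquirer proposes): the target can get 400 next round, worth 0.41 × 400 = 164 now; the acquirer offers that and keeps 236.
Round 2 (the target proposes): the acquirer can get 236 next round, worth 0.69 × 236 = 162.84 now; the target offers that and keeps 237.16.
So by rejecting in round 1, the target gets 237.16 next round, worth 0.41 × 237.16 = 97.2356 now.
Offer 91 < 97.2356, so the target rejects.

Reject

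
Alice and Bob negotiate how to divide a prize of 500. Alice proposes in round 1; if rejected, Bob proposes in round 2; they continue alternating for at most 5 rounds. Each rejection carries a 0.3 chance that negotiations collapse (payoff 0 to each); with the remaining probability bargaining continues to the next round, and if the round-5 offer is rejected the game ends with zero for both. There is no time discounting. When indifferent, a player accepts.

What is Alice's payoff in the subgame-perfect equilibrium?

By backward induction:
Round 5 (Alice proposes): rejection yields 0 for Bob; Alice offers 0 and keeps 500.
Round 4 (Bob proposes): rejecting gives Alice an expected 0.7 × 500 = 350. Bob offers 350 and keeps 500 − 350 = 150.
Round 3 (Alice proposes): rejecting gives Bob an expected 0.7 × 150 = 105. Alice offers 105 and keeps 500 − 105 = 395.
Round 2 (Bob proposes): rejecting gives Alice an expected 0.7 × 395 = 276.5. Bob offers 276.5 and keeps 500 − 276.5 = 223.5.
Round 1 (Alice proposes): rejecting gives Bob an expected 0.7 × 223.5 = 156.45, so Alice offers 156.45, keeping 343.55.

343.55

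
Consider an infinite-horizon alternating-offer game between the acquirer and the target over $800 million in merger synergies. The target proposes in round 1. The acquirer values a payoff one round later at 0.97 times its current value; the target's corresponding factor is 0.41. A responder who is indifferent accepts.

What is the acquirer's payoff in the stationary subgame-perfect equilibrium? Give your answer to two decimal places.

760.15

Let x be the target's share when the target proposes and y be the acquirer's share when the acquirer proposes.
The acquirer accepts iff offered ≥ 0.97·y, so x = 800 − 0.97y. Symmetrically y = 800 − 0.41x.
Substituting: x = 800 − 0.97(800 − 0.41x), giving x(1 − 0.41·0.97) = 800(1 − 0.97).
So x = 800 × 0.03 / 0.6023 ≈ 39.8473, and the acquirer receives 800 − x ≈ 760.1527.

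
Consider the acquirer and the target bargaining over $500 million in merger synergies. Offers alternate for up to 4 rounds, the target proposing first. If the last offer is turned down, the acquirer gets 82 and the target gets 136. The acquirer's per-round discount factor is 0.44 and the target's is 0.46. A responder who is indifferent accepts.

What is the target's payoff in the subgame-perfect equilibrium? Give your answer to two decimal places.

Solve by backward induction from round 4.
Round 4 (the acquirer proposes): the target gets 136 if talks fail, so the acquirer offers 136 and keeps 364.
Round 3 (the target proposes): the acquirer can get 364 next round, worth 0.44 × 364 = 160.16 now, so the target offers 160.16, keeping 339.84.
Round 2 (the acquirer proposes): the target can get 339.84 next round, worth 0.46 × 339.84 = 156.3264 now, so the acquirer offers 156.3264, keeping 343.6736.
Round 1 (the target proposes): the acquirer can get 343.6736 next round, worth 0.44 × 343.6736 = 151.216384 now. The target offers 151.216384 and keeps 500 − 151.216384 = 348.783616.

348.78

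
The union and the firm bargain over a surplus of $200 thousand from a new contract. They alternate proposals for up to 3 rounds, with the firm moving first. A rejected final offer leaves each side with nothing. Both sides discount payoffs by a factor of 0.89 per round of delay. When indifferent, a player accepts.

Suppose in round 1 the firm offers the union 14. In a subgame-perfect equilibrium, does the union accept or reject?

Reject

Work out the union's continuation value if the offer is rejected.
Round 3 (the firm proposes): rejection yields 0 for the union; the firm offers 0 and keeps 200.
Round 2 (the union proposes): the firm can get 200 next round, worth 0.89 × 200 = 178 now. The union offers 178 and keeps 200 − 178 = 22.
So by rejecting in round 1, the union gets 22 next round, worth 0.89 × 22 = 19.58 now.
Offer 14 < 19.58, so the union rejects.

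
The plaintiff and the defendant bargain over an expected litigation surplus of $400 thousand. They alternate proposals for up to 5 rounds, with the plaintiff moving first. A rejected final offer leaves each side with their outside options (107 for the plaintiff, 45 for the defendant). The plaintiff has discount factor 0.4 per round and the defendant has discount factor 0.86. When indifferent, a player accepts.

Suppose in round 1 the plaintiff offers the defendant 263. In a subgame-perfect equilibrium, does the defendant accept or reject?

Reject

Round 5 (the plaintiff proposes): the defendant gets 45 if talks fail, so the plaintiff offers 45 and keeps 355.
Round 4 (the defendant proposes): the plaintiff can get 355 next round, worth 0.4 × 355 = 142 now. The defendant offers 142 and keeps 400 − 142 = 258.
Round 3 (the plaintiff proposes): the defendant can get 258 next round, worth 0.86 × 258 = 221.88 now. The plaintiff offers 221.88 and keeps 400 − 221.88 = 178.12.
Round 2 (the defendant proposes): the plaintiff can get 178.12 next round, worth 0.4 × 178.12 = 71.248 now; the defendant offers that and keeps 328.752.
So by rejecting in round 1, the defendant gets 328.752 next round, worth 0.86 × 328.752 = 282.72672 now.
Offer 263 < 282.72672, so the defendant rejects.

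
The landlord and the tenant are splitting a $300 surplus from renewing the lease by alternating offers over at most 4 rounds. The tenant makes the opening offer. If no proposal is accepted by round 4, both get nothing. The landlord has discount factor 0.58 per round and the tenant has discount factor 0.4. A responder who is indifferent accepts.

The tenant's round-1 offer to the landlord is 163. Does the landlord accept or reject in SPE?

Accept

Round 4 (the landlord proposes): the tenant will accept anything ≥ 0, so the landlord offers 0 and keeps 300.
Round 3 (the tenant proposes): the landlord can get 300 next round, worth 0.58 × 300 = 174 now, so the tenant offers 174, keeping 126.
Round 2 (the landlord proposes): the tenant can get 126 next round, worth 0.4 × 126 = 50.4 now. The landlord offers 50.4 and keeps 300 − 50.4 = 249.6.
So by rejecting in round 1, the landlord gets 249.6 next round, worth 0.58 × 249.6 = 144.768 now.
Offer 163 ≥ 144.768, so the landlord accepts.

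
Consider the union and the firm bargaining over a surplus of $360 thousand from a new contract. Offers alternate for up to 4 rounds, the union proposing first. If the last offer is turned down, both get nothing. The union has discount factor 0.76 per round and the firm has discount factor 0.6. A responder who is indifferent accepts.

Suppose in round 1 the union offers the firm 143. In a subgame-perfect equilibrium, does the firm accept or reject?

Reject

Round 4 (the firm proposes): the union will accept anything ≥ 0, so the firm offers 0 and keeps 360.
Round 3 (the union proposes): the firm can get 360 next round, worth 0.6 × 360 = 216 now; the union offers that and keeps 144.
Round 2 (the firm proposes): the union can get 144 next round, worth 0.76 × 144 = 109.44 now, so the firm offers 109.44, keeping 250.56.
So by rejecting in round 1, the firm gets 250.56 next round, worth 0.6 × 250.56 = 150.336 now.
Offer 143 < 150.336, so the firm rejects.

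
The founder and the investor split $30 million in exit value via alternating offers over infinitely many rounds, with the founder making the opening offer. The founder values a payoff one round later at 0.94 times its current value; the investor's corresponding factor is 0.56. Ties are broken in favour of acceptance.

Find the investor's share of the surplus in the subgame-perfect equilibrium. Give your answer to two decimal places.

2.13

In a stationary SPE each proposer offers the other exactly their discounted continuation value.
If the founder keeps x when proposing and the investor keeps y when proposing, then x = 30 − 0.56y and y = 30 − 0.94x.
Solving: x = 30(1 − 0.56) / (1 − 0.94·0.56) = 13.2 / 0.4736 ≈ 27.8716.
The investor gets 30 − 27.8716 ≈ 2.1284.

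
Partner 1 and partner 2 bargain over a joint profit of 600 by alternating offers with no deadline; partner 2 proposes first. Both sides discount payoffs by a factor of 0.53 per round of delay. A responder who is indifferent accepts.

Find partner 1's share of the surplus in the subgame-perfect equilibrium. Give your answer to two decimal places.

207.84

When partner 2 proposes, partner 1 accepts any offer worth at least 0.53 times what partner 1 would get by proposing next round; and vice versa.
This gives x = 600 − 0.53y and y = 600 − 0.53x, where x and y are each side's share when it proposes.
Hence (1 − 0.53·0.53)x = 600(1 − 0.53), i.e. 0.7191·x = 282.
x ≈ 392.1569; partner 1's share is 600 − x ≈ 207.8431.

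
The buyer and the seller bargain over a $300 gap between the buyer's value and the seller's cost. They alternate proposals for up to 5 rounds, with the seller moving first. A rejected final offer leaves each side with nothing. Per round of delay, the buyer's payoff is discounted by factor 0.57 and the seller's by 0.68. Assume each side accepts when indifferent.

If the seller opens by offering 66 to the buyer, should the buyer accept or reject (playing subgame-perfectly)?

Reject

Round 5 (the seller proposes): rejection yields 0 for the buyer; the seller offers 0 and keeps 300.
Round 4 (the buyer proposes): the seller can get 300 next round, worth 0.68 × 300 = 204 now, so the buyer offers 204, keeping 96.
Round 3 (the seller proposes): the buyer can get 96 next round, worth 0.57 × 96 = 54.72 now, so the seller offers 54.72, keeping 245.28.
Round 2 (the buyer proposes): the seller can get 245.28 next round, worth 0.68 × 245.28 = 166.7904 now; the buyer offers that and keeps 133.2096.
So by rejecting in round 1, the buyer gets 133.2096 next round, worth 0.57 × 133.2096 = 75.929472 now.
Offer 66 < 75.929472, so the buyer rejects.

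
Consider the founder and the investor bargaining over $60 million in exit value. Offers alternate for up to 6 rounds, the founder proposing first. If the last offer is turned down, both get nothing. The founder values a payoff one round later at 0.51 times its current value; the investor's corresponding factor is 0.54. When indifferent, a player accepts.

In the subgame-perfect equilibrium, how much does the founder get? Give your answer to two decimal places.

37.29

By backward induction:
Round 6 (the investor proposes): the founder will accept anything ≥ 0, so the investor offers 0 and keeps 60.
Round 5 (the founder proposes): the investor can get 60 next round, worth 0.54 × 60 = 32.4 now, so the founder offers 32.4, keeping 27.6.
Round 4 (the investor proposes): the founder can get 27.6 next round, worth 0.51 × 27.6 = 14.076 now, so the investor offers 14.076, keeping 45.924.
Round 3 (the founder proposes): the investor can get 45.924 next round, worth 0.54 × 45.924 = 24.79896 now, so the founder offers 24.79896, keeping 35.20104.
Round 2 (the investor proposes): the founder can get 35.20104 next round, worth 0.51 × 35.20104 = 17.9525304 now; the investor offers that and keeps 42.0474696.
Round 1 (the founder proposes): the investor can get 42.0474696 next round, worth 0.54 × 42.0474696 = 22.705633584 now, so the founder offers 22.705633584, keeping 37.294366416.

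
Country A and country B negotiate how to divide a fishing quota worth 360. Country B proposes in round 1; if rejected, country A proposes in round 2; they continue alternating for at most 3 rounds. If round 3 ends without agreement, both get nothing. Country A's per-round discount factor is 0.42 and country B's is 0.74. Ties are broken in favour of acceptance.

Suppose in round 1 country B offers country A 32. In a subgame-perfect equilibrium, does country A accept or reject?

Reject

Work out country A's continuation value if the offer is rejected.
Round 3 (country B proposes): country A will accept anything ≥ 0, so country B offers 0 and keeps 360.
Round 2 (country A proposes): country B can get 360 next round, worth 0.74 × 360 = 266.4 now. Country A offers 266.4 and keeps 360 − 266.4 = 93.6.
So by rejecting in round 1, country A gets 93.6 next round, worth 0.42 × 93.6 = 39.312 now.
Offer 32 < 39.312, so country A rejects.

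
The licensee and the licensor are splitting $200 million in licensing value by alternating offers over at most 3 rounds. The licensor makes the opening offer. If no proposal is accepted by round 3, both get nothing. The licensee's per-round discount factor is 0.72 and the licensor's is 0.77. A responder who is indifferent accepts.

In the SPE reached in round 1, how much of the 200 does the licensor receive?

Work backward from the last round.
Round 3 (the licensor proposes): the licensee will accept anything ≥ 0, so the licensor offers 0 and keeps 200.
Round 2 (the licensee proposes): the licensor can get 200 next round, worth 0.77 × 200 = 154 now; the licensee offers that and keeps 46.
Round 1 (the licensor proposes): the licensee can get 46 next round, worth 0.72 × 46 = 33.12 now, so the licensor offers 33.12, keeping 166.88.

166.88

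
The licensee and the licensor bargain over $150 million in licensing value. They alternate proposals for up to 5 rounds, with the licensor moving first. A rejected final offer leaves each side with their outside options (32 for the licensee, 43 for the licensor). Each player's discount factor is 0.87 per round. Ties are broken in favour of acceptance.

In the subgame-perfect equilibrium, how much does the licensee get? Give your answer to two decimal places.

48.14

Round 5 (the licensor proposes): the licensee gets 32 if talks fail, so the licensor offers 32 and keeps 118.
Round 4 (the licensee proposes): the licensor can get 118 next round, worth 0.87 × 118 = 102.66 now, so the licensee offers 102.66, keeping 47.34.
Round 3 (the licensor proposes): the licensee can get 47.34 next round, worth 0.87 × 47.34 = 41.1858 now, so the licensor offers 41.1858, keeping 108.8142.
Round 2 (the licensee proposes): the licensor can get 108.8142 next round, worth 0.87 × 108.8142 = 94.668354 now, so the licensee offers 94.668354, keeping 55.331646.
Round 1 (the licensor proposes): the licensee can get 55.331646 next round, worth 0.87 × 55.331646 = 48.13853202 now, so the licensor offers 48.13853202, keeping 101.86146798.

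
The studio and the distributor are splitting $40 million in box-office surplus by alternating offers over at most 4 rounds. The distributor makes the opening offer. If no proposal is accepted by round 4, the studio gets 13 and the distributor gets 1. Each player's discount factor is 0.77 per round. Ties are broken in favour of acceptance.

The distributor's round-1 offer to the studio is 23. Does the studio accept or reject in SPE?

Round 4 (the studio proposes): the distributor gets 1 if talks fail, so the studio offers 1 and keeps 39.
Round 3 (the distributor proposes): the studio can get 39 next round, worth 0.77 × 39 = 30.03 now. The distributor offers 30.03 and keeps 40 − 30.03 = 9.97.
Round 2 (the studio proposes): the distributor can get 9.97 next round, worth 0.77 × 9.97 = 7.6769 now; the studio offers that and keeps 32.3231.
So by rejecting in round 1, the studio gets 32.3231 next round, worth 0.77 × 32.3231 = 24.888787 now.
Offer 23 < 24.888787, so the studio rejects.

Reject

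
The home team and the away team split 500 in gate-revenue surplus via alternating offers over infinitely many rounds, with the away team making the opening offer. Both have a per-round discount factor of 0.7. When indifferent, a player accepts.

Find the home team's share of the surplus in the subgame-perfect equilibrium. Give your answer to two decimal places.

205.88

When the away team proposes, the home team accepts any offer worth at least 0.7 times what the home team would get by proposing next round; and vice versa.
This gives x = 500 − 0.7y and y = 500 − 0.7x, where x and y are each side's share when it proposes.
Hence (1 − 0.7·0.7)x = 500(1 − 0.7), i.e. 0.51·x = 150.
x ≈ 294.1176; the home team's share is 500 − x ≈ 205.8824.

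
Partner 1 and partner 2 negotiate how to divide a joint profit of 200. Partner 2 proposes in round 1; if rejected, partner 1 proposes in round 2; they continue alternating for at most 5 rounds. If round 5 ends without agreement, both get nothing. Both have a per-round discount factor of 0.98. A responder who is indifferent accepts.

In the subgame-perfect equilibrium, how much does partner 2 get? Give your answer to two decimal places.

192.32

Round 5 (partner 2 proposes): rejection yields 0 for partner 1; partner 2 offers 0 and keeps 200.
Round 4 (partner 1 proposes): partner 2 can get 200 next round, worth 0.98 × 200 = 196 now, so partner 1 offers 196, keeping 4.
Round 3 (partner 2 proposes): partner 1 can get 4 next round, worth 0.98 × 4 = 3.92 now, so partner 2 offers 3.92, keeping 196.08.
Round 2 (partner 1 proposes): partner 2 can get 196.08 next round, worth 0.98 × 196.08 = 192.1584 now; partner 1 offers that and keeps 7.8416.
Round 1 (partner 2 proposes): partner 1 can get 7.8416 next round, worth 0.98 × 7.8416 = 7.684768 now. Partner 2 offers 7.684768 and keeps 200 − 7.684768 = 192.315232.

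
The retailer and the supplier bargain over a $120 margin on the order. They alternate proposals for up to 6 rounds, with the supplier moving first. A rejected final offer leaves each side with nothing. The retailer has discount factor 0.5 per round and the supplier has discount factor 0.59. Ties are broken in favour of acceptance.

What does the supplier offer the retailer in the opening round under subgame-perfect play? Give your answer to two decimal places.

Round 6 (the retailer proposes): the supplier will accept anything ≥ 0, so the retailer offers 0 and keeps 120.
Round 5 (the supplier proposes): the retailer can get 120 next round, worth 0.5 × 120 = 60 now, so the supplier offers 60, keeping 60.
Round 4 (the retailer proposes): the supplier can get 60 next round, worth 0.59 × 60 = 35.4 now. The retailer offers 35.4 and keeps 120 − 35.4 = 84.6.
Round 3 (the supplier proposes): the retailer can get 84.6 next round, worth 0.5 × 84.6 = 42.3 now. The supplier offers 42.3 and keeps 120 − 42.3 = 77.7.
Round 2 (the retailer proposes): the supplier can get 77.7 next round, worth 0.59 × 77.7 = 45.843 now. The retailer offers 45.843 and keeps 120 − 45.843 = 74.157.
Round 1 (the supplier proposes): the retailer can get 74.157 next round, worth 0.5 × 74.157 = 37.0785 now. The supplier offers 37.0785 and keeps 120 − 37.0785 = 82.9215.

37.08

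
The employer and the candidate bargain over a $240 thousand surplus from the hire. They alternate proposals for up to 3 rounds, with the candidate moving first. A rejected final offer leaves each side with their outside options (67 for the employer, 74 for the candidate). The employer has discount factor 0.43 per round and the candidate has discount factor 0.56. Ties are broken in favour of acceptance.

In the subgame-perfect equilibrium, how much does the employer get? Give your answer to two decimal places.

61.54

Round 3 (the candidate proposes): the employer gets 67 if talks fail, so the candidate offers 67 and keeps 173.
Round 2 (the employer proposes): the candidate can get 173 next round, worth 0.56 × 173 = 96.88 now. The employer offers 96.88 and keeps 240 − 96.88 = 143.12.
Round 1 (the candidate proposes): the employer can get 143.12 next round, worth 0.43 × 143.12 = 61.5416 now. The candidate offers 61.5416 and keeps 240 − 61.5416 = 178.4584.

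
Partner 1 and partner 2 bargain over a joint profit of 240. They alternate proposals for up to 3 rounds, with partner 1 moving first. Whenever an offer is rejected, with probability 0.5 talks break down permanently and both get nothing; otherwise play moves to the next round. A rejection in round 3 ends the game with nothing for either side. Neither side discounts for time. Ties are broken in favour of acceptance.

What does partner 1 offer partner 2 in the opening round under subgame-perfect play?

Round 3 (partner 1 proposes): rejection yields 0 for partner 2; partner 1 offers 0 and keeps 240.
Round 2 (partner 2 proposes): rejecting gives partner 1 an expected 0.5 × 240 = 120. Partner 2 offers 120 and keeps 240 − 120 = 120.
Round 1 (partner 1 proposes): rejecting gives partner 2 an expected 0.5 × 120 = 60. Partner 1 offers 60 and keeps 240 − 60 = 180.

60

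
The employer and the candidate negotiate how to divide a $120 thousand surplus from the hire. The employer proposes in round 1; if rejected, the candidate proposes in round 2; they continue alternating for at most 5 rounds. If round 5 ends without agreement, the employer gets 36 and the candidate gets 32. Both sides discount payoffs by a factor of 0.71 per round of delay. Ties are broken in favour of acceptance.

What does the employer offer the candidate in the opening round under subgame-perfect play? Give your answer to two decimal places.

Solve by backward induction from round 5.
Round 5 (the employer proposes): the candidate gets 32 if talks fail, so the employer offers 32 and keeps 88.
Round 4 (the candidate proposes): the employer can get 88 next round, worth 0.71 × 88 = 62.48 now; the candidate offers that and keeps 57.52.
Round 3 (the employer proposes): the candidate can get 57.52 next round, worth 0.71 × 57.52 = 40.8392 now. The employer offers 40.8392 and keeps 120 − 40.8392 = 79.1608.
Round 2 (the candidate proposes): the employer can get 79.1608 next round, worth 0.71 × 79.1608 = 56.204168 now, so the candidate offers 56.204168, keeping 63.795832.
Round 1 (the employer proposes): the candidate can get 63.795832 next round, worth 0.71 × 63.795832 = 45.29504072 now, so the employer offers 45.29504072, keeping 74.70495928.

45.30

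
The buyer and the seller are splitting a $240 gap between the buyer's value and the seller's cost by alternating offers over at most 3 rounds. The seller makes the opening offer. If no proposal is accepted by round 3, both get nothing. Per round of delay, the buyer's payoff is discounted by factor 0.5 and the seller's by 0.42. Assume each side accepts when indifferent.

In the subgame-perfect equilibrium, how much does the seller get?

Work backward from the last round.
Round 3 (the seller proposes): rejection yields 0 for the buyer; the seller offers 0 and keeps 240.
Round 2 (the buyer proposes): the seller can get 240 next round, worth 0.42 × 240 = 100.8 now; the buyer offers that and keeps 139.2.
Round 1 (the seller proposes): the buyer can get 139.2 next round, worth 0.5 × 139.2 = 69.6 now, so the seller offers 69.6, keeping 170.4.

170.4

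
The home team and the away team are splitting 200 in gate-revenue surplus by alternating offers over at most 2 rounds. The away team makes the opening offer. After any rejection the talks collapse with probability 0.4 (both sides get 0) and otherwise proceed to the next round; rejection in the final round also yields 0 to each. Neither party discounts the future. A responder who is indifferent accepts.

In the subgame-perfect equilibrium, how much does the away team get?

80

Round 2 (the home team proposes): rejection yields 0 for the away team; the home team offers 0 and keeps 200.
Round 1 (the away team proposes): rejecting gives the home team an expected 0.6 × 200 = 120; the away team offers that and keeps 80.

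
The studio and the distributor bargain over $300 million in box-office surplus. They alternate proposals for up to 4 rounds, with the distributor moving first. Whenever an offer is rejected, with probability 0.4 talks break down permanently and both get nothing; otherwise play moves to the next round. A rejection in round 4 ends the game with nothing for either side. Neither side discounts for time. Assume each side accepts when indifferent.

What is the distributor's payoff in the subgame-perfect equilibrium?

163.2

Round 4 (the studio proposes): the distributor will accept anything ≥ 0, so the studio offers 0 and keeps 300.
Round 3 (the distributor proposes): rejecting gives the studio an expected 0.6 × 300 = 180. The distributor offers 180 and keeps 300 − 180 = 120.
Round 2 (the studio proposes): rejecting gives the distributor an expected 0.6 × 120 = 72; the studio offers that and keeps 228.
Round 1 (the distributor proposes): rejecting gives the studio an expected 0.6 × 228 = 136.8; the distributor offers that and keeps 163.2.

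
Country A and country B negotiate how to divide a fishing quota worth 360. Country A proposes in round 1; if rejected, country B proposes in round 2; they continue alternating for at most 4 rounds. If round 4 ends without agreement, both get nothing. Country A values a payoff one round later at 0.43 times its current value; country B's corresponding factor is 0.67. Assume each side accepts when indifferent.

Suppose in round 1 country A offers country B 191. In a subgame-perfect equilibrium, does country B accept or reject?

Work out country B's continuation value if the offer is rejected.
Round 4 (country B proposes): rejection yields 0 for country A; country B offers 0 and keeps 360.
Round 3 (country A proposes): country B can get 360 next round, worth 0.67 × 360 = 241.2 now, so country A offers 241.2, keeping 118.8.
Round 2 (country B proposes): country A can get 118.8 next round, worth 0.43 × 118.8 = 51.084 now, so country B offers 51.084, keeping 308.916.
So by rejecting in round 1, country B gets 308.916 next round, worth 0.67 × 308.916 = 206.97372 now.
Offer 191 < 206.97372, so country B rejects.

Reject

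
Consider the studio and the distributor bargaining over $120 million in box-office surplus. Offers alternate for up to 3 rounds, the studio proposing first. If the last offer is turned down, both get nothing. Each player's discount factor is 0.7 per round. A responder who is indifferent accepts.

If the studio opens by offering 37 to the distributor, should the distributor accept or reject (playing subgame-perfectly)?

Accept

Round 3 (the studio proposes): rejection yields 0 for the distributor; the studio offers 0 and keeps 120.
Round 2 (the distributor proposes): the studio can get 120 next round, worth 0.7 × 120 = 84 now; the distributor offers that and keeps 36.
So by rejecting in round 1, the distributor gets 36 next round, worth 0.7 × 36 = 25.2 now.
Offer 37 ≥ 25.2, so the distributor accepts.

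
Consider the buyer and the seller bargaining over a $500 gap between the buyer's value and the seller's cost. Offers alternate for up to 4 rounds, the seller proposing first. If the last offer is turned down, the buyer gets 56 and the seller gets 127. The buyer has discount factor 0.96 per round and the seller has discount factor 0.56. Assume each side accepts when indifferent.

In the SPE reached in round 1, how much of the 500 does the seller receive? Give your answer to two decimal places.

Work backward from the last round.
Round 4 (the buyer proposes): the seller gets 127 if talks fail, so the buyer offers 127 and keeps 373.
Round 3 (the seller proposes): the buyer can get 373 next round, worth 0.96 × 373 = 358.08 now; the seller offers that and keeps 141.92.
Round 2 (the buyer proposes): the seller can get 141.92 next round, worth 0.56 × 141.92 = 79.4752 now. The buyer offers 79.4752 and keeps 500 − 79.4752 = 420.5248.
Round 1 (the seller proposes): the buyer can get 420.5248 next round, worth 0.96 × 420.5248 = 403.703808 now; the seller offers that and keeps 96.296192.

96.30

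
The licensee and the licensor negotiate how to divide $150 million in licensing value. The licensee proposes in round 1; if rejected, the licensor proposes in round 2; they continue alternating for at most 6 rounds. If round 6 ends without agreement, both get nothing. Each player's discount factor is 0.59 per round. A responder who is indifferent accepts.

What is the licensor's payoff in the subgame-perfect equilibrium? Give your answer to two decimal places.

Round 6 (the licensor proposes): the licensee will accept anything ≥ 0, so the licensor offers 0 and keeps 150.
Round 5 (the licensee proposes): the licensor can get 150 next round, worth 0.59 × 150 = 88.5 now, so the licensee offers 88.5, keeping 61.5.
Round 4 (the licensor proposes): the licensee can get 61.5 next round, worth 0.59 × 61.5 = 36.285 now; the licensor offers that and keeps 113.715.
Round 3 (the licensee proposes): the licensor can get 113.715 next round, worth 0.59 × 113.715 = 67.09185 now; the licensee offers that and keeps 82.90815.
Round 2 (the licensor proposes): the licensee can get 82.90815 next round, worth 0.59 × 82.90815 = 48.9158085 now. The licensor offers 48.9158085 and keeps 150 − 48.9158085 = 101.0841915.
Round 1 (the licensee proposes): the licensor can get 101.0841915 next round, worth 0.59 × 101.0841915 = 59.639672985 now. The licensee offers 59.639672985 and keeps 150 − 59.639672985 = 90.360327015.

59.64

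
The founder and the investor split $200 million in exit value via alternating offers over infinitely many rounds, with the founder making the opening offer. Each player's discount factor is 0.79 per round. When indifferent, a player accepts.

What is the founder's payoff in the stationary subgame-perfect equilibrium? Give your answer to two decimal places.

111.73

When the founder proposes, the investor accepts any offer worth at least 0.79 times what the investor would get by proposing next round; and vice versa.
This gives x = 200 − 0.79y and y = 200 − 0.79x, where x and y are each side's share when it proposes.
Hence (1 − 0.79·0.79)x = 200(1 − 0.79), i.e. 0.3759·x = 42.
x ≈ 111.7318; the investor's share is 200 − x ≈ 88.2682.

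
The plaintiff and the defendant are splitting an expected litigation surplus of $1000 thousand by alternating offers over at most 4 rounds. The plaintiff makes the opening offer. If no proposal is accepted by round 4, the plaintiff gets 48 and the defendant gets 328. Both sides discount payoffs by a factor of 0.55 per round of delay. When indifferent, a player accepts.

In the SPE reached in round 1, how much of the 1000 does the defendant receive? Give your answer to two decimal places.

405.89

Work backward from the last round.
Round 4 (the defendant proposes): the plaintiff gets 48 if talks fail, so the defendant offers 48 and keeps 952.
Round 3 (the plaintiff proposes): the defendant can get 952 next round, worth 0.55 × 952 = 523.6 now. The plaintiff offers 523.6 and keeps 1000 − 523.6 = 476.4.
Round 2 (the defendant proposes): the plaintiff can get 476.4 next round, worth 0.55 × 476.4 = 262.02 now, so the defendant offers 262.02, keeping 737.98.
Round 1 (the plaintiff proposes): the defendant can get 737.98 next round, worth 0.55 × 737.98 = 405.889 now. The plaintiff offers 405.889 and keeps 1000 − 405.889 = 594.111.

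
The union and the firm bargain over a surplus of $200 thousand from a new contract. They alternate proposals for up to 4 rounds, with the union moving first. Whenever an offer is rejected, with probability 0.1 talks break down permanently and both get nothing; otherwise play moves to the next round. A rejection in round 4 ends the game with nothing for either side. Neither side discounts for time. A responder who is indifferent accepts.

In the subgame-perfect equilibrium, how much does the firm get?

163.8

Round 4 (the firm proposes): rejection yields 0 for the union; the firm offers 0 and keeps 200.
Round 3 (the union proposes): rejecting gives the firm an expected 0.9 × 200 = 180, so the union offers 180, keeping 20.
Round 2 (the firm proposes): rejecting gives the union an expected 0.9 × 20 = 18; the firm offers that and keeps 182.
Round 1 (the union proposes): rejecting gives the firm an expected 0.9 × 182 = 163.8. The union offers 163.8 and keeps 200 − 163.8 = 36.2.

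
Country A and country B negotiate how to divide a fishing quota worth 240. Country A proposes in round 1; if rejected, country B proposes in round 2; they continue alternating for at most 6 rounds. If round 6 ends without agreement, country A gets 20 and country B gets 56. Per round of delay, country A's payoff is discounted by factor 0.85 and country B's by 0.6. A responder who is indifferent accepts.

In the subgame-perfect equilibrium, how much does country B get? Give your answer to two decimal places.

Round 6 (country B proposes): country A gets 20 if talks fail, so country B offers 20 and keeps 220.
Round 5 (country A proposes): country B can get 220 next round, worth 0.6 × 220 = 132 now, so country A offers 132, keeping 108.
Round 4 (country B proposes): country A can get 108 next round, worth 0.85 × 108 = 91.8 now, so country B offers 91.8, keeping 148.2.
Round 3 (country A proposes): country B can get 148.2 next round, worth 0.6 × 148.2 = 88.92 now, so country A offers 88.92, keeping 151.08.
Round 2 (country B proposes): country A can get 151.08 next round, worth 0.85 × 151.08 = 128.418 now. Country B offers 128.418 and keeps 240 − 128.418 = 111.582.
Round 1 (country A proposes): country B can get 111.582 next round, worth 0.6 × 111.582 = 66.9492 now. Country A offers 66.9492 and keeps 240 − 66.9492 = 173.0508.

66.95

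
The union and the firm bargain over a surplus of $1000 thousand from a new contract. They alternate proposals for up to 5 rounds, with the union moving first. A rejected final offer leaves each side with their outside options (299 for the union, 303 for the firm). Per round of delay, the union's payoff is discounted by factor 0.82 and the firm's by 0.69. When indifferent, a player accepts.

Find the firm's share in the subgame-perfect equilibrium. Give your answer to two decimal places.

By backward induction:
Round 5 (the union proposes): the firm gets 303 if talks fail, so the union offers 303 and keeps 697.
Round 4 (the firm proposes): the union can get 697 next round, worth 0.82 × 697 = 571.54 now; the firm offers that and keeps 428.46.
Round 3 (the union proposes): the firm can get 428.46 next round, worth 0.69 × 428.46 = 295.6374 now, so the union offers 295.6374, keeping 704.3626.
Round 2 (the firm proposes): the union can get 704.3626 next round, worth 0.82 × 704.3626 = 577.577332 now, so the firm offers 577.577332, keeping 422.422668.
Round 1 (the union proposes): the firm can get 422.422668 next round, worth 0.69 × 422.422668 = 291.47164092 now, so the union offers 291.47164092, keeping 708.52835908.

291.47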